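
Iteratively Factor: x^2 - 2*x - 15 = (x + 3)*(x - 5)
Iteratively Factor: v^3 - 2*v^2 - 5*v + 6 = (v + 2)*(v^2 - 4*v + 3) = (v - 1)*(v + 2)*(v - 3)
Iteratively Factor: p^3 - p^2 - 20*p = (p + 4)*(p^2 - 5*p) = p*(p + 4)*(p - 5)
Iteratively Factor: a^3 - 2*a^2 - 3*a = (a)*(a^2 - 2*a - 3) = a*(a + 1)*(a - 3)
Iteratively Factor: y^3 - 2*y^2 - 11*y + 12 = (y - 4)*(y^2 + 2*y - 3) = (y - 4)*(y - 1)*(y + 3)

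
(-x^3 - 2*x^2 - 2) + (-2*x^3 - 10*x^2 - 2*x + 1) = -3*x^3 - 12*x^2 - 2*x - 1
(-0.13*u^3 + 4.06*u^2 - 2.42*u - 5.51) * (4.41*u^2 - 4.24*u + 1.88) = -0.5733*u^5 + 18.4558*u^4 - 28.131*u^3 - 6.4055*u^2 + 18.8128*u - 10.3588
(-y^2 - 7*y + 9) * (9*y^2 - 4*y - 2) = -9*y^4 - 59*y^3 + 111*y^2 - 22*y - 18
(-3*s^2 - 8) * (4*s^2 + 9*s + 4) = -12*s^4 - 27*s^3 - 44*s^2 - 72*s - 32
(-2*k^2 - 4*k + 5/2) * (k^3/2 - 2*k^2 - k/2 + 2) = -k^5 + 2*k^4 + 41*k^3/4 - 7*k^2 - 37*k/4 + 5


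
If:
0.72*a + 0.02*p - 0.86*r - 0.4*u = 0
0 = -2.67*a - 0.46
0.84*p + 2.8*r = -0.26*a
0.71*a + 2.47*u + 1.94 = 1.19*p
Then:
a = -0.17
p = -1.84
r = 0.57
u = -1.62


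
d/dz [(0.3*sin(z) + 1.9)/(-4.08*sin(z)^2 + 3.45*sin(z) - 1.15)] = (1.224*sin(z)^2 + 15.504*sin(z) - 6.9)*cos(z)/(16.6464*sin(z)^4 - 28.152*sin(z)^3 + 21.2865*sin(z)^2 - 7.935*sin(z) + 1.3225)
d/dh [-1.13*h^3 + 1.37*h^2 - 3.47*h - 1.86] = -3.39*h^2 + 2.74*h - 3.47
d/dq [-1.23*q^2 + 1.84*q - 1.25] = 1.84 - 2.46*q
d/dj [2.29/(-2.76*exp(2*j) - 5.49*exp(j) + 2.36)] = (12.6408*exp(j) + 12.5721)*exp(j)/(2.76*exp(2*j) + 5.49*exp(j) - 2.36)^2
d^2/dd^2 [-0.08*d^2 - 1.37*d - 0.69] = -0.160000000000000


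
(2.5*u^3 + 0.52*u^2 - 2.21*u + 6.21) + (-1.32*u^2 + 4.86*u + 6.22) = 2.5*u^3 - 0.8*u^2 + 2.65*u + 12.43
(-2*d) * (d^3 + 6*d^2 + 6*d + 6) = -2*d^4 - 12*d^3 - 12*d^2 - 12*d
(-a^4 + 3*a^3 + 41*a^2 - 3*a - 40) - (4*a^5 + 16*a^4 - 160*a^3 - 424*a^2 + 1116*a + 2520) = -4*a^5 - 17*a^4 + 163*a^3 + 465*a^2 - 1119*a - 2560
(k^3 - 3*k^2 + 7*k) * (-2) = -2*k^3 + 6*k^2 - 14*k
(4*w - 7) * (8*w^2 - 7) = 32*w^3 - 56*w^2 - 28*w + 49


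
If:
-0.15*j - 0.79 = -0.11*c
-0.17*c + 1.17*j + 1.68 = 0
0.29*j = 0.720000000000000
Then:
No Solution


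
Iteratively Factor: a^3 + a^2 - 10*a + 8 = (a + 4)*(a^2 - 3*a + 2) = (a - 1)*(a + 4)*(a - 2)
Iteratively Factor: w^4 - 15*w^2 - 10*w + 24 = (w - 1)*(w^3 + w^2 - 14*w - 24) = (w - 4)*(w - 1)*(w^2 + 5*w + 6) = (w - 4)*(w - 1)*(w + 3)*(w + 2)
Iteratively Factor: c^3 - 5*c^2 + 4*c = (c - 4)*(c^2 - c) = c*(c - 4)*(c - 1)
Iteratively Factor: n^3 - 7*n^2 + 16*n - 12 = (n - 3)*(n^2 - 4*n + 4) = (n - 3)*(n - 2)*(n - 2)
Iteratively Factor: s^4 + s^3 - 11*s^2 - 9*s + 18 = (s + 2)*(s^3 - s^2 - 9*s + 9) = (s - 1)*(s + 2)*(s^2 - 9) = (s - 1)*(s + 2)*(s + 3)*(s - 3)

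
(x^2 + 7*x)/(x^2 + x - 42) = x/(x - 6)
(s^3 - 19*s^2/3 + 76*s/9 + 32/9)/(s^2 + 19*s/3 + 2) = (3*s^2 - 20*s + 32)/(3*(s + 6))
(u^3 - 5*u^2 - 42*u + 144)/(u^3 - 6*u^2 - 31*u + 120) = (u + 6)/(u + 5)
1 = 1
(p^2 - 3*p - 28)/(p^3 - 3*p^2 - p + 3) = (p^2 - 3*p - 28)/(p^3 - 3*p^2 - p + 3)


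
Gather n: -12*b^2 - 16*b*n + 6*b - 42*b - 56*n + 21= -12*b^2 - 36*b + n*(-16*b - 56) + 21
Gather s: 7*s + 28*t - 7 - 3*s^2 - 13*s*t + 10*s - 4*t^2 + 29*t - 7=-3*s^2 + s*(17 - 13*t) - 4*t^2 + 57*t - 14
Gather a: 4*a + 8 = 4*a + 8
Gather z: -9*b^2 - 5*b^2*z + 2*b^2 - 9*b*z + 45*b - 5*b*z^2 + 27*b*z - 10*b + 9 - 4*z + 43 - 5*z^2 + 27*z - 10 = -7*b^2 + 35*b + z^2*(-5*b - 5) + z*(-5*b^2 + 18*b + 23) + 42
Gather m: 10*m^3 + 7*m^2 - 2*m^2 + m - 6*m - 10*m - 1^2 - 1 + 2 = 10*m^3 + 5*m^2 - 15*m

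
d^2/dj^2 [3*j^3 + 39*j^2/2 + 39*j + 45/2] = 18*j + 39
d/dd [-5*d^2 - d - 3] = -10*d - 1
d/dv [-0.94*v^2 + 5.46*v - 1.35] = 5.46 - 1.88*v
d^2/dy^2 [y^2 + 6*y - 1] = 2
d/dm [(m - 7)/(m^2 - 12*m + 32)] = (m^2 - 12*m - 2*(m - 7)*(m - 6) + 32)/(m^2 - 12*m + 32)^2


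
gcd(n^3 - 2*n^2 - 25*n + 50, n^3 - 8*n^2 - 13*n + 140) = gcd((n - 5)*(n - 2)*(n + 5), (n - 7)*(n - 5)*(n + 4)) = n - 5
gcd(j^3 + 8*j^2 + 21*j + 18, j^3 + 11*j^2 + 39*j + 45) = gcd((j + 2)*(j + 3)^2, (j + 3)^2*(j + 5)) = j^2 + 6*j + 9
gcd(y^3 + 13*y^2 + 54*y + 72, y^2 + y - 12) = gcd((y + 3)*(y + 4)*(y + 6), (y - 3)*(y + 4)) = y + 4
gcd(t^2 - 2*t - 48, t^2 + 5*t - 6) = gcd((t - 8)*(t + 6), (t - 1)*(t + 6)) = t + 6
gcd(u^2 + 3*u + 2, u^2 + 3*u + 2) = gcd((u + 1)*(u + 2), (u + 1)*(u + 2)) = u^2 + 3*u + 2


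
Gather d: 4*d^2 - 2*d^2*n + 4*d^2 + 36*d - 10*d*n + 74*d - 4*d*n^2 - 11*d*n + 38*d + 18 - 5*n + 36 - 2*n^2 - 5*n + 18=d^2*(8 - 2*n) + d*(-4*n^2 - 21*n + 148) - 2*n^2 - 10*n + 72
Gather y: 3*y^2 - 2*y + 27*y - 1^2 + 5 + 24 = 3*y^2 + 25*y + 28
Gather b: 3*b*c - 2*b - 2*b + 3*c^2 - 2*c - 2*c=b*(3*c - 4) + 3*c^2 - 4*c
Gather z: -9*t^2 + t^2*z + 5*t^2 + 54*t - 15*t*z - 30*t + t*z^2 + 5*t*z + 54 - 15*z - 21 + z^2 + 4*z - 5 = -4*t^2 + 24*t + z^2*(t + 1) + z*(t^2 - 10*t - 11) + 28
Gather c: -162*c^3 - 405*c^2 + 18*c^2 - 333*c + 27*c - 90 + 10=-162*c^3 - 387*c^2 - 306*c - 80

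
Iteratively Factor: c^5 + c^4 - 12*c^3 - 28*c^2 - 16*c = (c)*(c^4 + c^3 - 12*c^2 - 28*c - 16) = c*(c + 1)*(c^3 - 12*c - 16) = c*(c + 1)*(c + 2)*(c^2 - 2*c - 8) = c*(c - 4)*(c + 1)*(c + 2)*(c + 2)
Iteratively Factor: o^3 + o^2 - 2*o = (o)*(o^2 + o - 2) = o*(o + 2)*(o - 1)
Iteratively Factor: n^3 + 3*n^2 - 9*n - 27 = (n - 3)*(n^2 + 6*n + 9) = (n - 3)*(n + 3)*(n + 3)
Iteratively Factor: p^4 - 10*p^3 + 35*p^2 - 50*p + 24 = (p - 2)*(p^3 - 8*p^2 + 19*p - 12) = (p - 2)*(p - 1)*(p^2 - 7*p + 12) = (p - 3)*(p - 2)*(p - 1)*(p - 4)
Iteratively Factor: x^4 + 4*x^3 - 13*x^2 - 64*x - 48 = (x - 4)*(x^3 + 8*x^2 + 19*x + 12) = (x - 4)*(x + 4)*(x^2 + 4*x + 3) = (x - 4)*(x + 3)*(x + 4)*(x + 1)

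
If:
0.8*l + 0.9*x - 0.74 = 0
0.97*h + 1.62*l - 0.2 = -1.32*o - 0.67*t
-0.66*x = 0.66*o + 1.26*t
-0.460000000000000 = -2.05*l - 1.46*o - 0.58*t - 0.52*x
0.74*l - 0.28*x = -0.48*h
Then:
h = 0.21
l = 0.13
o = 0.03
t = -0.39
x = 0.71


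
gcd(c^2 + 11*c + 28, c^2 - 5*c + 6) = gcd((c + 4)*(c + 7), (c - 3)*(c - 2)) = 1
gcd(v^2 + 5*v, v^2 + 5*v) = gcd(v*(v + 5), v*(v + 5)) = v^2 + 5*v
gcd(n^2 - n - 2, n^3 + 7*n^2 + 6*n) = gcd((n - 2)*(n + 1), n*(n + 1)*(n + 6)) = n + 1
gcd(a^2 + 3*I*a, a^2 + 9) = a + 3*I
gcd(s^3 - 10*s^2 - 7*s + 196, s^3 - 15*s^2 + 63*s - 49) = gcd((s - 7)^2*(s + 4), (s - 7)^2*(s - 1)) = s^2 - 14*s + 49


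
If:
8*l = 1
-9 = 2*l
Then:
No Solution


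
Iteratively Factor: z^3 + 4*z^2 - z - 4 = (z + 1)*(z^2 + 3*z - 4) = (z + 1)*(z + 4)*(z - 1)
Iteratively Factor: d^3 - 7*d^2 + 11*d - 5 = (d - 1)*(d^2 - 6*d + 5) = (d - 1)^2*(d - 5)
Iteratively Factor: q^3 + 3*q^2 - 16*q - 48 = (q + 4)*(q^2 - q - 12) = (q - 4)*(q + 4)*(q + 3)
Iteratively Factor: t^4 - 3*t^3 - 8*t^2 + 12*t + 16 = (t + 2)*(t^3 - 5*t^2 + 2*t + 8) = (t + 1)*(t + 2)*(t^2 - 6*t + 8) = (t - 4)*(t + 1)*(t + 2)*(t - 2)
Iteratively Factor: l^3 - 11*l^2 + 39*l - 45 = (l - 3)*(l^2 - 8*l + 15) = (l - 5)*(l - 3)*(l - 3)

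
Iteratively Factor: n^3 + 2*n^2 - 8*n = (n + 4)*(n^2 - 2*n) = (n - 2)*(n + 4)*(n)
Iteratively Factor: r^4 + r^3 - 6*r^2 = (r)*(r^3 + r^2 - 6*r) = r*(r + 3)*(r^2 - 2*r) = r^2*(r + 3)*(r - 2)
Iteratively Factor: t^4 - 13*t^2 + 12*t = (t + 4)*(t^3 - 4*t^2 + 3*t) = (t - 3)*(t + 4)*(t^2 - t) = (t - 3)*(t - 1)*(t + 4)*(t)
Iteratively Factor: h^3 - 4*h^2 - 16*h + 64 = (h - 4)*(h^2 - 16) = (h - 4)*(h + 4)*(h - 4)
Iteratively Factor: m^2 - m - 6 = (m - 3)*(m + 2)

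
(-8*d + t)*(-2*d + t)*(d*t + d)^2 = 16*d^4*t^2 + 32*d^4*t + 16*d^4 - 10*d^3*t^3 - 20*d^3*t^2 - 10*d^3*t + d^2*t^4 + 2*d^2*t^3 + d^2*t^2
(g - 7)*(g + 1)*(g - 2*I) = g^3 - 6*g^2 - 2*I*g^2 - 7*g + 12*I*g + 14*I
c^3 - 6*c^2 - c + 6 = (c - 6)*(c - 1)*(c + 1)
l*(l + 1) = l^2 + l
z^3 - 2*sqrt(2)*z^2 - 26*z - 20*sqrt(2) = (z - 5*sqrt(2))*(z + sqrt(2))*(z + 2*sqrt(2))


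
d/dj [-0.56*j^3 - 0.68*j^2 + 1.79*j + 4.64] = -1.68*j^2 - 1.36*j + 1.79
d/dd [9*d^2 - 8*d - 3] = 18*d - 8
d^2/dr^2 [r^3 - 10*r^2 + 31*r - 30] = 6*r - 20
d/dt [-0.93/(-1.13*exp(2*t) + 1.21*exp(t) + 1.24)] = (1.1253 - 2.1018*exp(t))*exp(t)/(-1.13*exp(2*t) + 1.21*exp(t) + 1.24)^2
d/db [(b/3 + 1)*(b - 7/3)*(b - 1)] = b^2 - 2*b/9 - 23/9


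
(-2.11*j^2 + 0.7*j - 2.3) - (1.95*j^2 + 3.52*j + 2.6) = -4.06*j^2 - 2.82*j - 4.9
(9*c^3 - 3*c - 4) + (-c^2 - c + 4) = 9*c^3 - c^2 - 4*c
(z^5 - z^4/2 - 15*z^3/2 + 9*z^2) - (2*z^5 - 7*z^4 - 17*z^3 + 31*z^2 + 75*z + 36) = -z^5 + 13*z^4/2 + 19*z^3/2 - 22*z^2 - 75*z - 36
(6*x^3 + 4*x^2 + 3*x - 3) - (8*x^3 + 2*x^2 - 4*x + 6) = -2*x^3 + 2*x^2 + 7*x - 9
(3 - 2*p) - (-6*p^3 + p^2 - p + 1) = 6*p^3 - p^2 - p + 2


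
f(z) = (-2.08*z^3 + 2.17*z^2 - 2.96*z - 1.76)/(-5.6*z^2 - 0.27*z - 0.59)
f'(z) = (11.2*z + 0.27)*(-2.08*z^3 + 2.17*z^2 - 2.96*z - 1.76)/(-5.6*z^2 - 0.27*z - 0.59)^2 + (-6.24*z^2 + 4.34*z - 2.96)/(-5.6*z^2 - 0.27*z - 0.59)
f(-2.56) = -1.50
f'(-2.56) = 0.34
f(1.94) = 0.65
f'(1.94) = 0.16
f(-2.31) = -1.42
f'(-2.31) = 0.34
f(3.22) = 0.98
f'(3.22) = 0.30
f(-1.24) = -1.04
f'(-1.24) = 0.43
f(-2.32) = -1.42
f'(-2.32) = 0.34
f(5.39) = 1.70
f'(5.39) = 0.35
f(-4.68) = -2.24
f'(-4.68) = 0.36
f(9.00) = 3.00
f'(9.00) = 0.36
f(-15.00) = -6.01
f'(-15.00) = 0.37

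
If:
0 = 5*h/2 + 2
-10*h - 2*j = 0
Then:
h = -4/5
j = 4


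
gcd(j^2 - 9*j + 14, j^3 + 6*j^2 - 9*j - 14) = j - 2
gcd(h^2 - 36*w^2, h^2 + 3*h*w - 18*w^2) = h + 6*w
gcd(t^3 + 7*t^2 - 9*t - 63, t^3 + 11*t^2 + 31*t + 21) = t^2 + 10*t + 21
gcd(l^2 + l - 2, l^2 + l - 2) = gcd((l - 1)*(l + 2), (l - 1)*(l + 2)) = l^2 + l - 2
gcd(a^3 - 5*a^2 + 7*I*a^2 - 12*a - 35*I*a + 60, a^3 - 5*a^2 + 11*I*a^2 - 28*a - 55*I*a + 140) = a^2 + a*(-5 + 4*I) - 20*I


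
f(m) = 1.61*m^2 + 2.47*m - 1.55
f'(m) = 3.22*m + 2.47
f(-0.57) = -2.43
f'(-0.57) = 0.63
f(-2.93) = 5.03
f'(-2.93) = -6.96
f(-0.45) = -2.34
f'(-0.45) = 1.02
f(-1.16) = -2.25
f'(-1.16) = -1.27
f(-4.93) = 25.40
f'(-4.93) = -13.40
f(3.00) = 20.35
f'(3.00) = 12.13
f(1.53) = 6.00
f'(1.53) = 7.40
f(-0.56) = -2.43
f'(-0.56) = 0.67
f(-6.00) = 41.59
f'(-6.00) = -16.85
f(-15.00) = 323.65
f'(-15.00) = -45.83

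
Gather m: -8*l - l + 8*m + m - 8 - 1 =-9*l + 9*m - 9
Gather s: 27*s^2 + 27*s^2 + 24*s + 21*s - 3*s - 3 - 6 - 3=54*s^2 + 42*s - 12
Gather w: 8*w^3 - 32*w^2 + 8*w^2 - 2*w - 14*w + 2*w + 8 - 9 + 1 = 8*w^3 - 24*w^2 - 14*w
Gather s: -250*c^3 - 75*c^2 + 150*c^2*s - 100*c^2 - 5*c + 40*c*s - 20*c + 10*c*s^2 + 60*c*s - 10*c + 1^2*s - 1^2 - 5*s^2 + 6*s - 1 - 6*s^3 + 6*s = -250*c^3 - 175*c^2 - 35*c - 6*s^3 + s^2*(10*c - 5) + s*(150*c^2 + 100*c + 13) - 2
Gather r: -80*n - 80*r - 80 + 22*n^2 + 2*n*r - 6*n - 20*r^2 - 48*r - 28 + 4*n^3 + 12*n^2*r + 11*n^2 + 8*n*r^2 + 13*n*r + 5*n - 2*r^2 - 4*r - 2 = 4*n^3 + 33*n^2 - 81*n + r^2*(8*n - 22) + r*(12*n^2 + 15*n - 132) - 110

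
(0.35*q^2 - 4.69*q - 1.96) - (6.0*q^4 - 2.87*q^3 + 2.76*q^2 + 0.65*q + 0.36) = -6.0*q^4 + 2.87*q^3 - 2.41*q^2 - 5.34*q - 2.32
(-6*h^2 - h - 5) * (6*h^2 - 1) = -36*h^4 - 6*h^3 - 24*h^2 + h + 5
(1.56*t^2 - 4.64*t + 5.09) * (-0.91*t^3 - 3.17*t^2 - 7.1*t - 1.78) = -1.4196*t^5 - 0.7228*t^4 - 0.999100000000002*t^3 + 14.0319*t^2 - 27.8798*t - 9.0602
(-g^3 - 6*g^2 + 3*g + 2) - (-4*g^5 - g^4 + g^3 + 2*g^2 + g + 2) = 4*g^5 + g^4 - 2*g^3 - 8*g^2 + 2*g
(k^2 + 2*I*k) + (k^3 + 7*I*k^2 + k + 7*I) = k^3 + k^2 + 7*I*k^2 + k + 2*I*k + 7*I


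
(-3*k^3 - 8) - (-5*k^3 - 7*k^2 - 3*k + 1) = 2*k^3 + 7*k^2 + 3*k - 9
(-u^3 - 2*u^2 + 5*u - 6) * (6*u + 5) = -6*u^4 - 17*u^3 + 20*u^2 - 11*u - 30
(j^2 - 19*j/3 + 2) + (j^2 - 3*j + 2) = 2*j^2 - 28*j/3 + 4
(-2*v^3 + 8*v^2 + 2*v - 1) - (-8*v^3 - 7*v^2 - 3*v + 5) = 6*v^3 + 15*v^2 + 5*v - 6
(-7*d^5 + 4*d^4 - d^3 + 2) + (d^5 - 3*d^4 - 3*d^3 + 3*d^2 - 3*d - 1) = -6*d^5 + d^4 - 4*d^3 + 3*d^2 - 3*d + 1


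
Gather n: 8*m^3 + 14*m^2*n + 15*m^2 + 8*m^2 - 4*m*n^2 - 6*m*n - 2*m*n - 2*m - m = 8*m^3 + 23*m^2 - 4*m*n^2 - 3*m + n*(14*m^2 - 8*m)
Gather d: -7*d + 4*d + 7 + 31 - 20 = 18 - 3*d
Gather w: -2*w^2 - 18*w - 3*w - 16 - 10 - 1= -2*w^2 - 21*w - 27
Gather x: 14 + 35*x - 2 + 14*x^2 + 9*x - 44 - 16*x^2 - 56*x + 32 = -2*x^2 - 12*x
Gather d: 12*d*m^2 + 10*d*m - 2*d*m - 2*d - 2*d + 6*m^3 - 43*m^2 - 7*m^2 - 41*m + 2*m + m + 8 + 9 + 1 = d*(12*m^2 + 8*m - 4) + 6*m^3 - 50*m^2 - 38*m + 18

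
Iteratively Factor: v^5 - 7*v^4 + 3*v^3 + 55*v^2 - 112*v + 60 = (v - 5)*(v^4 - 2*v^3 - 7*v^2 + 20*v - 12) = (v - 5)*(v - 2)*(v^3 - 7*v + 6) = (v - 5)*(v - 2)^2*(v^2 + 2*v - 3) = (v - 5)*(v - 2)^2*(v - 1)*(v + 3)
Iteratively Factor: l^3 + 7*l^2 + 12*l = (l + 4)*(l^2 + 3*l) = (l + 3)*(l + 4)*(l)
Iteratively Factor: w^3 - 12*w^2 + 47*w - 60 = (w - 3)*(w^2 - 9*w + 20) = (w - 5)*(w - 3)*(w - 4)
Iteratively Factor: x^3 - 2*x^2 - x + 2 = (x + 1)*(x^2 - 3*x + 2) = (x - 2)*(x + 1)*(x - 1)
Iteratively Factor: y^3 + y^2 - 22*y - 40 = (y + 4)*(y^2 - 3*y - 10) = (y - 5)*(y + 4)*(y + 2)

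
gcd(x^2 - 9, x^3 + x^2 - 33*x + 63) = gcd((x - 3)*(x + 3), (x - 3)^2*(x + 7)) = x - 3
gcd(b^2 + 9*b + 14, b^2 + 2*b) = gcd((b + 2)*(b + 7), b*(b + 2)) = b + 2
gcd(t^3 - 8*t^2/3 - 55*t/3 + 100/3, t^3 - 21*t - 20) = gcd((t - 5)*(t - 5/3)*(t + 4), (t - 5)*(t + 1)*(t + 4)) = t^2 - t - 20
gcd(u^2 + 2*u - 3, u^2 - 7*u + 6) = u - 1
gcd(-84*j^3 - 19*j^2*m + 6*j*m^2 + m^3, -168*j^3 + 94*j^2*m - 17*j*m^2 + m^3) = 4*j - m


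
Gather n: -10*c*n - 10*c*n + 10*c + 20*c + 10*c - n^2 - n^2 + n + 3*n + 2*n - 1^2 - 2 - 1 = 40*c - 2*n^2 + n*(6 - 20*c) - 4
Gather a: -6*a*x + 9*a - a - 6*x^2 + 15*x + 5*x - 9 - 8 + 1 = a*(8 - 6*x) - 6*x^2 + 20*x - 16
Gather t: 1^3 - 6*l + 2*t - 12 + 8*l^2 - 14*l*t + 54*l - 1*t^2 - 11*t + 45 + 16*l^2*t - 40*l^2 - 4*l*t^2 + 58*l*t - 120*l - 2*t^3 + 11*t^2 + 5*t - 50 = -32*l^2 - 72*l - 2*t^3 + t^2*(10 - 4*l) + t*(16*l^2 + 44*l - 4) - 16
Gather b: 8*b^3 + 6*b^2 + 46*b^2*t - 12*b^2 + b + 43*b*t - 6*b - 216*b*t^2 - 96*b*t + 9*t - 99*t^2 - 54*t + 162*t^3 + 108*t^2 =8*b^3 + b^2*(46*t - 6) + b*(-216*t^2 - 53*t - 5) + 162*t^3 + 9*t^2 - 45*t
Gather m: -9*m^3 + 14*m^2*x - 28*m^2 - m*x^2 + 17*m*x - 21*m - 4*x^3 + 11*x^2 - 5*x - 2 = -9*m^3 + m^2*(14*x - 28) + m*(-x^2 + 17*x - 21) - 4*x^3 + 11*x^2 - 5*x - 2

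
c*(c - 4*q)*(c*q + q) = c^3*q - 4*c^2*q^2 + c^2*q - 4*c*q^2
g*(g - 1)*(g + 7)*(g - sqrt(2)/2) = g^4 - sqrt(2)*g^3/2 + 6*g^3 - 7*g^2 - 3*sqrt(2)*g^2 + 7*sqrt(2)*g/2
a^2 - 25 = (a - 5)*(a + 5)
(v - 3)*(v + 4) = v^2 + v - 12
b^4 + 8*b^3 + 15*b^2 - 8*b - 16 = (b - 1)*(b + 1)*(b + 4)^2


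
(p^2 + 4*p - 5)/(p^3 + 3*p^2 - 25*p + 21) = (p + 5)/(p^2 + 4*p - 21)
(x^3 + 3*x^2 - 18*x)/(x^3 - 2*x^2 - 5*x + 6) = x*(x + 6)/(x^2 + x - 2)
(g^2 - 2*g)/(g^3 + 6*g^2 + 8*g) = (g - 2)/(g^2 + 6*g + 8)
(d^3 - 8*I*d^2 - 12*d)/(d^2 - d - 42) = d*(-d^2 + 8*I*d + 12)/(-d^2 + d + 42)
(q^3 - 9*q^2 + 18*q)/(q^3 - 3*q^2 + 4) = q*(q^2 - 9*q + 18)/(q^3 - 3*q^2 + 4)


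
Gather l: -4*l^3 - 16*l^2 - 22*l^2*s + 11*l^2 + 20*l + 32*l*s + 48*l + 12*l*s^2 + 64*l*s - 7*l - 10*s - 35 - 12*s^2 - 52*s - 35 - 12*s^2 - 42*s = -4*l^3 + l^2*(-22*s - 5) + l*(12*s^2 + 96*s + 61) - 24*s^2 - 104*s - 70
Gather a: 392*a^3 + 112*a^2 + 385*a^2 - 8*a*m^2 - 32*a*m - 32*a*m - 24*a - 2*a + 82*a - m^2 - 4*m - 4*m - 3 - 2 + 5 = 392*a^3 + 497*a^2 + a*(-8*m^2 - 64*m + 56) - m^2 - 8*m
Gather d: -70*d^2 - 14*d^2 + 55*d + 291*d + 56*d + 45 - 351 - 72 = -84*d^2 + 402*d - 378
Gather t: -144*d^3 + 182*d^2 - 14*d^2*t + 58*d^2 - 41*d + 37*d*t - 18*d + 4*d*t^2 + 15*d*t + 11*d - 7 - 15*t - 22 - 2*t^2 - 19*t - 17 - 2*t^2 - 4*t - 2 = -144*d^3 + 240*d^2 - 48*d + t^2*(4*d - 4) + t*(-14*d^2 + 52*d - 38) - 48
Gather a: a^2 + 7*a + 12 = a^2 + 7*a + 12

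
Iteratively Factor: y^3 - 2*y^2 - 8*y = (y - 4)*(y^2 + 2*y) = (y - 4)*(y + 2)*(y)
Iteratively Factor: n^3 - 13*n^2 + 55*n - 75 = (n - 5)*(n^2 - 8*n + 15) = (n - 5)*(n - 3)*(n - 5)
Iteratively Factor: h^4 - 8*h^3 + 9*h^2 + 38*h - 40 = (h - 1)*(h^3 - 7*h^2 + 2*h + 40) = (h - 5)*(h - 1)*(h^2 - 2*h - 8) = (h - 5)*(h - 4)*(h - 1)*(h + 2)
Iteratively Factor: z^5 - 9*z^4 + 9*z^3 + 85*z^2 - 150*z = (z - 2)*(z^4 - 7*z^3 - 5*z^2 + 75*z) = (z - 2)*(z + 3)*(z^3 - 10*z^2 + 25*z) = (z - 5)*(z - 2)*(z + 3)*(z^2 - 5*z) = z*(z - 5)*(z - 2)*(z + 3)*(z - 5)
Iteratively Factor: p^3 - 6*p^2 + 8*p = (p - 2)*(p^2 - 4*p) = p*(p - 2)*(p - 4)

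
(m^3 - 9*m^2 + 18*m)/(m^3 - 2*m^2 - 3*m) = (m - 6)/(m + 1)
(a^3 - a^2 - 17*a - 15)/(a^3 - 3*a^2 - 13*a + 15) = (a + 1)/(a - 1)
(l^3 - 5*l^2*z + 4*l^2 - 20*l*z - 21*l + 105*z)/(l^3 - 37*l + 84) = (l - 5*z)/(l - 4)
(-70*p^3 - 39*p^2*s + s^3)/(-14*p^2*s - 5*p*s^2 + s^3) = (5*p + s)/s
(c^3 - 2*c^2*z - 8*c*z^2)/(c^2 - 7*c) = (c^2 - 2*c*z - 8*z^2)/(c - 7)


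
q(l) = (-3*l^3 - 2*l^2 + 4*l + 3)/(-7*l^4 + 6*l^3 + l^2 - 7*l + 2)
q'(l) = (-9*l^2 - 4*l + 4)/(-7*l^4 + 6*l^3 + l^2 - 7*l + 2) + (-3*l^3 - 2*l^2 + 4*l + 3)*(28*l^3 - 18*l^2 - 2*l + 7)/(-7*l^4 + 6*l^3 + l^2 - 7*l + 2)^2 = (-21*l^6 - 28*l^5 + 93*l^4 + 78*l^3 - 62*l^2 - 14*l + 29)/(49*l^8 - 84*l^7 + 22*l^6 + 110*l^5 - 111*l^4 + 10*l^3 + 53*l^2 - 28*l + 4)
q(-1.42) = -0.06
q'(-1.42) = 0.07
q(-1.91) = -0.08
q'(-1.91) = 0.02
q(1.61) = 0.29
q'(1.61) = 0.16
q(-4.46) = -0.07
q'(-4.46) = -0.01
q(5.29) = 0.10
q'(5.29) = -0.02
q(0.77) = -1.40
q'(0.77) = 5.96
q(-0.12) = 0.88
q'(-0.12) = 3.67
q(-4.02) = -0.07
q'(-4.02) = -0.01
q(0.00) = 1.50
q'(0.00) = 7.25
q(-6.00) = -0.05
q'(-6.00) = -0.00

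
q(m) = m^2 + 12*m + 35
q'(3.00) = 18.00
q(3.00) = 80.00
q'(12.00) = 36.00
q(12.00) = 323.00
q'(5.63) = 23.26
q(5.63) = 134.26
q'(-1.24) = 9.52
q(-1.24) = 21.66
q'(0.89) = 13.78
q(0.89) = 46.47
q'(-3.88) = 4.24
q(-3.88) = 3.49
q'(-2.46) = 7.08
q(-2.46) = 11.53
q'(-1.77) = 8.46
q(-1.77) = 16.89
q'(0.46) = 12.92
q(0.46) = 40.73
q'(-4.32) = 3.36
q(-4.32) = 1.82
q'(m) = 2*m + 12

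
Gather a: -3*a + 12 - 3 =9 - 3*a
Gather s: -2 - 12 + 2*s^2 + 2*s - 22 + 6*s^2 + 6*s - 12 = 8*s^2 + 8*s - 48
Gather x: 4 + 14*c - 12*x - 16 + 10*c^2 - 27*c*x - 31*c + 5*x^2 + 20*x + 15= 10*c^2 - 17*c + 5*x^2 + x*(8 - 27*c) + 3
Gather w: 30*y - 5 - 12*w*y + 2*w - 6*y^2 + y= w*(2 - 12*y) - 6*y^2 + 31*y - 5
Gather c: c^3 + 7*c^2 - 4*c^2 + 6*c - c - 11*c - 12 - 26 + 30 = c^3 + 3*c^2 - 6*c - 8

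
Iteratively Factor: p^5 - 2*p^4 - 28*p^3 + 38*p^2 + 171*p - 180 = (p + 4)*(p^4 - 6*p^3 - 4*p^2 + 54*p - 45) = (p - 3)*(p + 4)*(p^3 - 3*p^2 - 13*p + 15) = (p - 3)*(p + 3)*(p + 4)*(p^2 - 6*p + 5) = (p - 3)*(p - 1)*(p + 3)*(p + 4)*(p - 5)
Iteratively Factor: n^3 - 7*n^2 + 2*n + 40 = (n - 5)*(n^2 - 2*n - 8) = (n - 5)*(n + 2)*(n - 4)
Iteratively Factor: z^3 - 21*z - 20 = (z + 4)*(z^2 - 4*z - 5) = (z - 5)*(z + 4)*(z + 1)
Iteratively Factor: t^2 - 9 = (t + 3)*(t - 3)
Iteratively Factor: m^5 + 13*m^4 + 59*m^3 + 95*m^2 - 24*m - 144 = (m + 3)*(m^4 + 10*m^3 + 29*m^2 + 8*m - 48) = (m + 3)*(m + 4)*(m^3 + 6*m^2 + 5*m - 12) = (m + 3)*(m + 4)^2*(m^2 + 2*m - 3) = (m - 1)*(m + 3)*(m + 4)^2*(m + 3)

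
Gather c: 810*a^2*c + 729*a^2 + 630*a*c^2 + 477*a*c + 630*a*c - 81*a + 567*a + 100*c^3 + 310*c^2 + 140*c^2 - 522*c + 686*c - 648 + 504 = 729*a^2 + 486*a + 100*c^3 + c^2*(630*a + 450) + c*(810*a^2 + 1107*a + 164) - 144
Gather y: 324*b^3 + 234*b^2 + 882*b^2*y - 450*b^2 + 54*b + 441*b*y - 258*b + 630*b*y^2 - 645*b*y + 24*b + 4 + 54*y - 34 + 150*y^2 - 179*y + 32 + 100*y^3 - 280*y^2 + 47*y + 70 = 324*b^3 - 216*b^2 - 180*b + 100*y^3 + y^2*(630*b - 130) + y*(882*b^2 - 204*b - 78) + 72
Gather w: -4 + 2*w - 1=2*w - 5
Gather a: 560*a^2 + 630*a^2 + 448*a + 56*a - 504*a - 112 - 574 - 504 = 1190*a^2 - 1190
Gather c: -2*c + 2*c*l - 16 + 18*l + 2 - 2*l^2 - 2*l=c*(2*l - 2) - 2*l^2 + 16*l - 14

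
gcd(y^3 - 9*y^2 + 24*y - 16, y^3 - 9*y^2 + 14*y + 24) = y - 4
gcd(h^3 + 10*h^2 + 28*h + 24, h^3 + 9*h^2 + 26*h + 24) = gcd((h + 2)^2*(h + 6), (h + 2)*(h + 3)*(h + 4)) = h + 2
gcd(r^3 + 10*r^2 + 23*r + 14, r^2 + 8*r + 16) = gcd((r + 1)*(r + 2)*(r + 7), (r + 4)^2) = 1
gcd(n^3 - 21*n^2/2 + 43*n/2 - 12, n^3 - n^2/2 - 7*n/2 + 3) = n^2 - 5*n/2 + 3/2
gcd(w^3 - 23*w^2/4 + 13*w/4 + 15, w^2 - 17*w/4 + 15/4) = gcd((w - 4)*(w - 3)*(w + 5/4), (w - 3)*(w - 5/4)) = w - 3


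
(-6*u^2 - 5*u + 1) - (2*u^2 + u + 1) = -8*u^2 - 6*u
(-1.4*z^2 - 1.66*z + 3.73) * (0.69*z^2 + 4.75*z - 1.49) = -0.966*z^4 - 7.7954*z^3 - 3.2253*z^2 + 20.1909*z - 5.5577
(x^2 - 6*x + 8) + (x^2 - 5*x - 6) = 2*x^2 - 11*x + 2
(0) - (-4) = 4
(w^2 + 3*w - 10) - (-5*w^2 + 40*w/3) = 6*w^2 - 31*w/3 - 10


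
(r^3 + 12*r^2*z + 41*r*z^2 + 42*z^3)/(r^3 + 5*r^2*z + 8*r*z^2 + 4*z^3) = (r^2 + 10*r*z + 21*z^2)/(r^2 + 3*r*z + 2*z^2)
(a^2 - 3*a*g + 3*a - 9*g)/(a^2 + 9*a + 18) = (a - 3*g)/(a + 6)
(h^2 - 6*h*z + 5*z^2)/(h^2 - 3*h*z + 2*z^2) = (-h + 5*z)/(-h + 2*z)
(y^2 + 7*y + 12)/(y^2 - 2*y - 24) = (y + 3)/(y - 6)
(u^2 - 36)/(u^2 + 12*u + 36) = (u - 6)/(u + 6)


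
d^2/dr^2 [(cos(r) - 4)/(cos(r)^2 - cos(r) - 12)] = (sin(r)^2 + 3*cos(r) + 1)/(cos(r) + 3)^3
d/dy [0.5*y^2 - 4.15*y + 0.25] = 1.0*y - 4.15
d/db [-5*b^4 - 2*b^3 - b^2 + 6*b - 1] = -20*b^3 - 6*b^2 - 2*b + 6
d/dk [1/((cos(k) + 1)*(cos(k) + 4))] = (2*cos(k) + 5)*sin(k)/((cos(k) + 1)^2*(cos(k) + 4)^2)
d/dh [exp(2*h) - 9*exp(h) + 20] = (2*exp(h) - 9)*exp(h)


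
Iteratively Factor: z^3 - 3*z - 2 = (z + 1)*(z^2 - z - 2) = (z - 2)*(z + 1)*(z + 1)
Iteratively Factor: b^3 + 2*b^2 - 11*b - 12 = (b + 1)*(b^2 + b - 12) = (b - 3)*(b + 1)*(b + 4)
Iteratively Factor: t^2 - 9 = (t - 3)*(t + 3)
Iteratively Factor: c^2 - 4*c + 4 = (c - 2)*(c - 2)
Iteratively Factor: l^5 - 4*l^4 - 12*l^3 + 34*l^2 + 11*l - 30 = (l + 1)*(l^4 - 5*l^3 - 7*l^2 + 41*l - 30) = (l + 1)*(l + 3)*(l^3 - 8*l^2 + 17*l - 10) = (l - 2)*(l + 1)*(l + 3)*(l^2 - 6*l + 5) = (l - 5)*(l - 2)*(l + 1)*(l + 3)*(l - 1)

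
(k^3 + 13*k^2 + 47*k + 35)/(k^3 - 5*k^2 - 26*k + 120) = (k^2 + 8*k + 7)/(k^2 - 10*k + 24)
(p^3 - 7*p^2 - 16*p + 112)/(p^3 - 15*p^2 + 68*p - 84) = (p^2 - 16)/(p^2 - 8*p + 12)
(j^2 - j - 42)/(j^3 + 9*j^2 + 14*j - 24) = (j - 7)/(j^2 + 3*j - 4)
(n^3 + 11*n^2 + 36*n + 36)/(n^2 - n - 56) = (n^3 + 11*n^2 + 36*n + 36)/(n^2 - n - 56)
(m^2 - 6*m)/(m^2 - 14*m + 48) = m/(m - 8)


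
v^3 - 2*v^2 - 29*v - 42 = (v - 7)*(v + 2)*(v + 3)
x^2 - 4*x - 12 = (x - 6)*(x + 2)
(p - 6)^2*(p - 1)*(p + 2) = p^4 - 11*p^3 + 22*p^2 + 60*p - 72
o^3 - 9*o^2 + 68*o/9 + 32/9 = (o - 8)*(o - 4/3)*(o + 1/3)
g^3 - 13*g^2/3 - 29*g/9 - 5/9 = (g - 5)*(g + 1/3)^2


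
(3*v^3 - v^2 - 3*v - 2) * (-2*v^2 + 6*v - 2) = -6*v^5 + 20*v^4 - 6*v^3 - 12*v^2 - 6*v + 4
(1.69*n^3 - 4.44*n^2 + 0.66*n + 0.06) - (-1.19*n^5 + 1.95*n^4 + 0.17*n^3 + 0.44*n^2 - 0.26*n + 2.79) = 1.19*n^5 - 1.95*n^4 + 1.52*n^3 - 4.88*n^2 + 0.92*n - 2.73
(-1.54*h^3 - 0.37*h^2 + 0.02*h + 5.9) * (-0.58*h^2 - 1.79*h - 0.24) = 0.8932*h^5 + 2.9712*h^4 + 1.0203*h^3 - 3.369*h^2 - 10.5658*h - 1.416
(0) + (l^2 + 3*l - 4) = l^2 + 3*l - 4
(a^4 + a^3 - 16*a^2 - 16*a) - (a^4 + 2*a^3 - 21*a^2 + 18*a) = -a^3 + 5*a^2 - 34*a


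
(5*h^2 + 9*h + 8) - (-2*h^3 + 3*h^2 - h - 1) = 2*h^3 + 2*h^2 + 10*h + 9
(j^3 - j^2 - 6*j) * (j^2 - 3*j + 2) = j^5 - 4*j^4 - j^3 + 16*j^2 - 12*j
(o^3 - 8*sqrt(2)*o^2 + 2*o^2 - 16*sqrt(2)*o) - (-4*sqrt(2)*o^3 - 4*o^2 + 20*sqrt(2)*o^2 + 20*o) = o^3 + 4*sqrt(2)*o^3 - 28*sqrt(2)*o^2 + 6*o^2 - 16*sqrt(2)*o - 20*o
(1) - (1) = 0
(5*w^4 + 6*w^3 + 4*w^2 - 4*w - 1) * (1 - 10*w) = -50*w^5 - 55*w^4 - 34*w^3 + 44*w^2 + 6*w - 1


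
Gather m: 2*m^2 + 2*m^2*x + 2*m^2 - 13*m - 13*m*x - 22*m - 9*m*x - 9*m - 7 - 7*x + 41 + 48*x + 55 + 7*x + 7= m^2*(2*x + 4) + m*(-22*x - 44) + 48*x + 96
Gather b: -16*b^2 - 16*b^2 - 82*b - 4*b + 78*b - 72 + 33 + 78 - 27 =-32*b^2 - 8*b + 12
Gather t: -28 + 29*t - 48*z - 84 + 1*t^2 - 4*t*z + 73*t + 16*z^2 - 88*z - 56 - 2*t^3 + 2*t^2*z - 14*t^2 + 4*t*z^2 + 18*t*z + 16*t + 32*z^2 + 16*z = -2*t^3 + t^2*(2*z - 13) + t*(4*z^2 + 14*z + 118) + 48*z^2 - 120*z - 168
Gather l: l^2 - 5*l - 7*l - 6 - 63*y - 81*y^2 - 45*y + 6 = l^2 - 12*l - 81*y^2 - 108*y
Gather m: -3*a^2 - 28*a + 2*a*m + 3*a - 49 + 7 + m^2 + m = -3*a^2 - 25*a + m^2 + m*(2*a + 1) - 42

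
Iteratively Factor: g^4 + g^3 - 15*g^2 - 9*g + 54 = (g + 3)*(g^3 - 2*g^2 - 9*g + 18) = (g + 3)^2*(g^2 - 5*g + 6) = (g - 3)*(g + 3)^2*(g - 2)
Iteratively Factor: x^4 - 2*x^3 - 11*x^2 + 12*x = (x + 3)*(x^3 - 5*x^2 + 4*x) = (x - 1)*(x + 3)*(x^2 - 4*x) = (x - 4)*(x - 1)*(x + 3)*(x)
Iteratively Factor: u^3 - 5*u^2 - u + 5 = (u - 1)*(u^2 - 4*u - 5) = (u - 5)*(u - 1)*(u + 1)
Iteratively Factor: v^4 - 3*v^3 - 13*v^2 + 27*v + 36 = (v - 4)*(v^3 + v^2 - 9*v - 9) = (v - 4)*(v + 1)*(v^2 - 9) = (v - 4)*(v + 1)*(v + 3)*(v - 3)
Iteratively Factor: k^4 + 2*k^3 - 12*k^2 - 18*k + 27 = (k + 3)*(k^3 - k^2 - 9*k + 9) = (k + 3)^2*(k^2 - 4*k + 3) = (k - 3)*(k + 3)^2*(k - 1)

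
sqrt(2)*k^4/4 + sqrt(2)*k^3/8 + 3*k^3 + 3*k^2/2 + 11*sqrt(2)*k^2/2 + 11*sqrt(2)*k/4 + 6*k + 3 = (k/2 + sqrt(2))*(k + 1/2)*(k + 3*sqrt(2))*(sqrt(2)*k/2 + 1)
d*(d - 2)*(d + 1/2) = d^3 - 3*d^2/2 - d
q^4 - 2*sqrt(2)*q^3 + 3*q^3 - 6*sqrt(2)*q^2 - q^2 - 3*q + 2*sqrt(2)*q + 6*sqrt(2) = (q - 1)*(q + 1)*(q + 3)*(q - 2*sqrt(2))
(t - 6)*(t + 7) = t^2 + t - 42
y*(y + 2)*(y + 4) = y^3 + 6*y^2 + 8*y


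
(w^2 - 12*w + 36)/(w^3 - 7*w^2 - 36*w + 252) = (w - 6)/(w^2 - w - 42)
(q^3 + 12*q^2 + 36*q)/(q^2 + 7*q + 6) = q*(q + 6)/(q + 1)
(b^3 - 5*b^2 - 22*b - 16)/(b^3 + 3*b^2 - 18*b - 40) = (b^2 - 7*b - 8)/(b^2 + b - 20)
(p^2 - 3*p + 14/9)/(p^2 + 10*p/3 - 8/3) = (p - 7/3)/(p + 4)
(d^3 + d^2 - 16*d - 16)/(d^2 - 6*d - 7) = (d^2 - 16)/(d - 7)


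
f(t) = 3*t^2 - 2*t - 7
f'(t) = 6*t - 2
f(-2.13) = 10.87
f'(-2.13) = -14.78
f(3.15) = 16.47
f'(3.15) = 16.90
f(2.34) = 4.75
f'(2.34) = 12.04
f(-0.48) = -5.35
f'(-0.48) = -4.88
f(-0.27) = -6.24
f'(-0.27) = -3.62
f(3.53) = 23.32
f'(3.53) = 19.18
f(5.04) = 59.12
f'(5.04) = 28.24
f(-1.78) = 6.07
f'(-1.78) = -12.68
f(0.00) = -7.00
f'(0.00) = -2.00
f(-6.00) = 113.00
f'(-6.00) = -38.00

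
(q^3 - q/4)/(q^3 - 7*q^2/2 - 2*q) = (q - 1/2)/(q - 4)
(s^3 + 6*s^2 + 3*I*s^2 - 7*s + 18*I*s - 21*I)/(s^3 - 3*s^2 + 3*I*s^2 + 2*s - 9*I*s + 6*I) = (s + 7)/(s - 2)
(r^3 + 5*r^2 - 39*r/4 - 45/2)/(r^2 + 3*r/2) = r + 7/2 - 15/r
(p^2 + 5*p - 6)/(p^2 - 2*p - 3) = (-p^2 - 5*p + 6)/(-p^2 + 2*p + 3)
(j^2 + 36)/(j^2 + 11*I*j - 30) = (j - 6*I)/(j + 5*I)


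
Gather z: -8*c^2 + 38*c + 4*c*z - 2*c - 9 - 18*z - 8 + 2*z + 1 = -8*c^2 + 36*c + z*(4*c - 16) - 16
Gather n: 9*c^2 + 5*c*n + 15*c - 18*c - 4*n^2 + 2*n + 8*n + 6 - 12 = 9*c^2 - 3*c - 4*n^2 + n*(5*c + 10) - 6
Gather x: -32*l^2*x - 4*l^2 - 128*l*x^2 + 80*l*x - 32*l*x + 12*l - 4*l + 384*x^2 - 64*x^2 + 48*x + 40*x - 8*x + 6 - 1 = -4*l^2 + 8*l + x^2*(320 - 128*l) + x*(-32*l^2 + 48*l + 80) + 5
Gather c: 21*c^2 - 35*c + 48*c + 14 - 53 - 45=21*c^2 + 13*c - 84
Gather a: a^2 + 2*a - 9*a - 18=a^2 - 7*a - 18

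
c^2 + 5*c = c*(c + 5)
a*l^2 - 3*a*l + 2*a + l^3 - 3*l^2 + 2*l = (a + l)*(l - 2)*(l - 1)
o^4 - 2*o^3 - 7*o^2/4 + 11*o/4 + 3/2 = (o - 2)*(o - 3/2)*(o + 1/2)*(o + 1)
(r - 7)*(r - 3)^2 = r^3 - 13*r^2 + 51*r - 63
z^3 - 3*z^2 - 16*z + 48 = (z - 4)*(z - 3)*(z + 4)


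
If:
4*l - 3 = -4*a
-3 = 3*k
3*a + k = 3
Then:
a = 4/3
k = -1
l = -7/12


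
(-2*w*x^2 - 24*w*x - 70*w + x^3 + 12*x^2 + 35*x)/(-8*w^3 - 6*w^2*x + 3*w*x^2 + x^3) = (x^2 + 12*x + 35)/(4*w^2 + 5*w*x + x^2)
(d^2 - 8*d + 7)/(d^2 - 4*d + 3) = (d - 7)/(d - 3)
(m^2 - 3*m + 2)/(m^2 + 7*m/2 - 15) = 2*(m^2 - 3*m + 2)/(2*m^2 + 7*m - 30)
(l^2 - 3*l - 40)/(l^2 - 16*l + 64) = (l + 5)/(l - 8)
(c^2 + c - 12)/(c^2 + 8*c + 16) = (c - 3)/(c + 4)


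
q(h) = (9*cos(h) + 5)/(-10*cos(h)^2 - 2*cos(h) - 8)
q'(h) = (-20*sin(h)*cos(h) - 2*sin(h))*(9*cos(h) + 5)/(-10*cos(h)^2 - 2*cos(h) - 8)^2 - 9*sin(h)/(-10*cos(h)^2 - 2*cos(h) - 8)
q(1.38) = -0.77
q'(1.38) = 0.51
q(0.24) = -0.71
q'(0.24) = -0.08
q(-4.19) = -0.05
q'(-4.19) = 0.86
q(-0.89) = -0.81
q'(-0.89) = 0.16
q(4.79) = -0.69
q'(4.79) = -0.79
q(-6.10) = -0.71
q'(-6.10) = -0.06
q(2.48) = 0.17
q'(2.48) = 0.33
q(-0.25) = -0.71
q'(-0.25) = 0.08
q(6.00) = -0.71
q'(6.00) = 0.09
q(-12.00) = -0.75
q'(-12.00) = -0.16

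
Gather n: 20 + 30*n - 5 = 30*n + 15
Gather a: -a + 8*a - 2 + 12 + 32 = 7*a + 42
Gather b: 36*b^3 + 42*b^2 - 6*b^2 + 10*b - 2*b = 36*b^3 + 36*b^2 + 8*b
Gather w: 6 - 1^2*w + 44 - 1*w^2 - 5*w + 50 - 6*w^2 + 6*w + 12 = 112 - 7*w^2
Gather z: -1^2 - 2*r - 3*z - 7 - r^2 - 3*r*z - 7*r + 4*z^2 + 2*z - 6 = -r^2 - 9*r + 4*z^2 + z*(-3*r - 1) - 14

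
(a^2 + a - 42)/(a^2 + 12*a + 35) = (a - 6)/(a + 5)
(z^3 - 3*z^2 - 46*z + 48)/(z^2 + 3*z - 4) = (z^2 - 2*z - 48)/(z + 4)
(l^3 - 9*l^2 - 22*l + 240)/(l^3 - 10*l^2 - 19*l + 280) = (l - 6)/(l - 7)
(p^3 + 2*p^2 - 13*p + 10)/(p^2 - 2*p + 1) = (p^2 + 3*p - 10)/(p - 1)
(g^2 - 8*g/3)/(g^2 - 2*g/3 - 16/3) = g/(g + 2)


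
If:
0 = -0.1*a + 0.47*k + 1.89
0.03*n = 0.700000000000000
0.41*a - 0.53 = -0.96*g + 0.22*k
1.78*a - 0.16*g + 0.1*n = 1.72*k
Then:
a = -6.31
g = 2.02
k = -5.36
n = 23.33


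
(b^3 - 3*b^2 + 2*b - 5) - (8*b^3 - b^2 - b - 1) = -7*b^3 - 2*b^2 + 3*b - 4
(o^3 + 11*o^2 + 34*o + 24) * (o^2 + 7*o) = o^5 + 18*o^4 + 111*o^3 + 262*o^2 + 168*o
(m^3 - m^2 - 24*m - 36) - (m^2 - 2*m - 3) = m^3 - 2*m^2 - 22*m - 33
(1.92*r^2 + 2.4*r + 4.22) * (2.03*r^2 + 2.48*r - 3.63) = 3.8976*r^4 + 9.6336*r^3 + 7.549*r^2 + 1.7536*r - 15.3186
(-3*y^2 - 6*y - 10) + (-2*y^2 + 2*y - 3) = -5*y^2 - 4*y - 13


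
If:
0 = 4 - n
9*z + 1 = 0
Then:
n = 4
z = -1/9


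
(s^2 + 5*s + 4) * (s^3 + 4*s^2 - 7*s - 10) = s^5 + 9*s^4 + 17*s^3 - 29*s^2 - 78*s - 40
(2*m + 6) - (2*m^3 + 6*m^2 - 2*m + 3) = -2*m^3 - 6*m^2 + 4*m + 3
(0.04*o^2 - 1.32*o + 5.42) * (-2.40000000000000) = -0.096*o^2 + 3.168*o - 13.008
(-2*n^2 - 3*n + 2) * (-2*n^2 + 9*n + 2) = 4*n^4 - 12*n^3 - 35*n^2 + 12*n + 4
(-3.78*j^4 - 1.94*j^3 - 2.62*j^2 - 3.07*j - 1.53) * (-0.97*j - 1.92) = 3.6666*j^5 + 9.1394*j^4 + 6.2662*j^3 + 8.0083*j^2 + 7.3785*j + 2.9376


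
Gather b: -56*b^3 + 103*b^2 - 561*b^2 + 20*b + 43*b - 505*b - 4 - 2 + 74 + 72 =-56*b^3 - 458*b^2 - 442*b + 140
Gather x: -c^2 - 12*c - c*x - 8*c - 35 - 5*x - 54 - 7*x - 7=-c^2 - 20*c + x*(-c - 12) - 96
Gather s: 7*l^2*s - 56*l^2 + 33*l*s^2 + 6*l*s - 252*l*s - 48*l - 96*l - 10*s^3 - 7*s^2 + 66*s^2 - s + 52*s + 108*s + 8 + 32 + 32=-56*l^2 - 144*l - 10*s^3 + s^2*(33*l + 59) + s*(7*l^2 - 246*l + 159) + 72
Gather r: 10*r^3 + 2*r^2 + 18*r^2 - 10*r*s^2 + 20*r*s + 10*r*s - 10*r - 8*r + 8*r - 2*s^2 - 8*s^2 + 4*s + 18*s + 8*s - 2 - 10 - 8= 10*r^3 + 20*r^2 + r*(-10*s^2 + 30*s - 10) - 10*s^2 + 30*s - 20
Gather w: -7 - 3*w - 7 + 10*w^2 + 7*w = 10*w^2 + 4*w - 14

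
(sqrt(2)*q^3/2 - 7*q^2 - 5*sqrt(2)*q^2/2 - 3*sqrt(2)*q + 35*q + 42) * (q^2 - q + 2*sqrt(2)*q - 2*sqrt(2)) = sqrt(2)*q^5/2 - 5*q^4 - 3*sqrt(2)*q^4 - 29*sqrt(2)*q^3/2 + 30*q^3 + 5*q^2 + 87*sqrt(2)*q^2 - 30*q + 14*sqrt(2)*q - 84*sqrt(2)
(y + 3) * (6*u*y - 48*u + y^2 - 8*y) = 6*u*y^2 - 30*u*y - 144*u + y^3 - 5*y^2 - 24*y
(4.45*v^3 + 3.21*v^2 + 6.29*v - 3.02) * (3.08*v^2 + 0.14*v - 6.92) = 13.706*v^5 + 10.5098*v^4 - 10.9714*v^3 - 30.6342*v^2 - 43.9496*v + 20.8984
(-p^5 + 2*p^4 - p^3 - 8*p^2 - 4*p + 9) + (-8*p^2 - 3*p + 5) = -p^5 + 2*p^4 - p^3 - 16*p^2 - 7*p + 14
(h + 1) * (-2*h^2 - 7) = -2*h^3 - 2*h^2 - 7*h - 7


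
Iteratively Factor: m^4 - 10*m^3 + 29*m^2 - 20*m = (m - 4)*(m^3 - 6*m^2 + 5*m) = m*(m - 4)*(m^2 - 6*m + 5) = m*(m - 4)*(m - 1)*(m - 5)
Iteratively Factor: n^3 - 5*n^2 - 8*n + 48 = (n + 3)*(n^2 - 8*n + 16) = (n - 4)*(n + 3)*(n - 4)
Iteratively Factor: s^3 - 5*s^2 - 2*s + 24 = (s + 2)*(s^2 - 7*s + 12) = (s - 4)*(s + 2)*(s - 3)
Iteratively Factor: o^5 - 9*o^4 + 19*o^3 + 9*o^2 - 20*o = (o)*(o^4 - 9*o^3 + 19*o^2 + 9*o - 20) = o*(o - 1)*(o^3 - 8*o^2 + 11*o + 20) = o*(o - 5)*(o - 1)*(o^2 - 3*o - 4) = o*(o - 5)*(o - 4)*(o - 1)*(o + 1)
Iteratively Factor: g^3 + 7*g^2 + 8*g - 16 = (g - 1)*(g^2 + 8*g + 16) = (g - 1)*(g + 4)*(g + 4)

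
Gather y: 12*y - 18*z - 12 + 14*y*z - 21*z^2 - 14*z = y*(14*z + 12) - 21*z^2 - 32*z - 12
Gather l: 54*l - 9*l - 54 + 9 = 45*l - 45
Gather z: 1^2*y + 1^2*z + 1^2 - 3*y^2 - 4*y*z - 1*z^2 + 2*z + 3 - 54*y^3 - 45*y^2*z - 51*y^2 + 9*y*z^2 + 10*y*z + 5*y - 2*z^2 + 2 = -54*y^3 - 54*y^2 + 6*y + z^2*(9*y - 3) + z*(-45*y^2 + 6*y + 3) + 6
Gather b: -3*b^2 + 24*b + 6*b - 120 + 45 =-3*b^2 + 30*b - 75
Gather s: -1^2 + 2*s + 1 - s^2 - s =-s^2 + s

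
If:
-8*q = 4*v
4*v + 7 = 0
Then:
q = 7/8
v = -7/4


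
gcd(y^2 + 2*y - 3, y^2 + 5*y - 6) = y - 1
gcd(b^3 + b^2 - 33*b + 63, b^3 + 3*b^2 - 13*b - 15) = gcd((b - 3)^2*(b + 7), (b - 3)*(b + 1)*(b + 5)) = b - 3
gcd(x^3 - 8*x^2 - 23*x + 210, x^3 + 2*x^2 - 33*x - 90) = x^2 - x - 30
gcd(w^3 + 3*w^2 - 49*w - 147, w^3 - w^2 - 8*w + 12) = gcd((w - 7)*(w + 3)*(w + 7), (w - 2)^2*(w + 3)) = w + 3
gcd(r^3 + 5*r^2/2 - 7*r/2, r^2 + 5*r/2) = r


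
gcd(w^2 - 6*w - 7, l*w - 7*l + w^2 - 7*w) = w - 7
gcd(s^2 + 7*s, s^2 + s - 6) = 1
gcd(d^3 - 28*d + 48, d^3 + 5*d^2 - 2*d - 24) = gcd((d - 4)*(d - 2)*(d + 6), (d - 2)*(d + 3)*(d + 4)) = d - 2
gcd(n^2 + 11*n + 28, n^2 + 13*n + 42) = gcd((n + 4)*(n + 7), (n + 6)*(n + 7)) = n + 7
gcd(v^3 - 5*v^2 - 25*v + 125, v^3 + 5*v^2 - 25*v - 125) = v^2 - 25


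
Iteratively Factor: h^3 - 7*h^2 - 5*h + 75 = (h - 5)*(h^2 - 2*h - 15) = (h - 5)^2*(h + 3)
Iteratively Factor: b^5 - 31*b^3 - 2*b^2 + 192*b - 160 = (b + 4)*(b^4 - 4*b^3 - 15*b^2 + 58*b - 40) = (b - 2)*(b + 4)*(b^3 - 2*b^2 - 19*b + 20) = (b - 2)*(b + 4)^2*(b^2 - 6*b + 5) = (b - 5)*(b - 2)*(b + 4)^2*(b - 1)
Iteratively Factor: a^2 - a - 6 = (a - 3)*(a + 2)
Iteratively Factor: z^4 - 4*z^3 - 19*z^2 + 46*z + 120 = (z - 4)*(z^3 - 19*z - 30) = (z - 5)*(z - 4)*(z^2 + 5*z + 6) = (z - 5)*(z - 4)*(z + 3)*(z + 2)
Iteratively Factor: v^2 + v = (v + 1)*(v)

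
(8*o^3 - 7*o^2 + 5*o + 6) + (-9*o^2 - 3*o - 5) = 8*o^3 - 16*o^2 + 2*o + 1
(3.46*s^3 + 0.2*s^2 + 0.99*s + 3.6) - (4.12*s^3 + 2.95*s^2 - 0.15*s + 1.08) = -0.66*s^3 - 2.75*s^2 + 1.14*s + 2.52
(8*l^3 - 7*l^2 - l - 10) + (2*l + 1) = 8*l^3 - 7*l^2 + l - 9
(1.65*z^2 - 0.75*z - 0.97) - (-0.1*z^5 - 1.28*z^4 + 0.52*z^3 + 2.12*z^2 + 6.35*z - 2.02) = 0.1*z^5 + 1.28*z^4 - 0.52*z^3 - 0.47*z^2 - 7.1*z + 1.05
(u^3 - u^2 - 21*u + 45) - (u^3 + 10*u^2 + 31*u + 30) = -11*u^2 - 52*u + 15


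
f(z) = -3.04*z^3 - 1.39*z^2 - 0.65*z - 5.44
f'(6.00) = -345.65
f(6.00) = -716.02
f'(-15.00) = -2010.95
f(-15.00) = 9951.56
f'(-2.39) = -46.10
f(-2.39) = 29.68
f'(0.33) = -2.56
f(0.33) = -5.92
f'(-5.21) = -233.72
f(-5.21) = 390.14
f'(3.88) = -148.73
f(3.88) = -206.46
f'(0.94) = -11.32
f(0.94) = -9.80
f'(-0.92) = -5.81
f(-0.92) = -3.65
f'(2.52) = -65.57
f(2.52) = -64.55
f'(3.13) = -98.70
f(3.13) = -114.31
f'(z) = -9.12*z^2 - 2.78*z - 0.65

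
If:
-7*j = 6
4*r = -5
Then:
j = -6/7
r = -5/4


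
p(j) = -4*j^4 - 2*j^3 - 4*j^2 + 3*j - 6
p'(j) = -16*j^3 - 6*j^2 - 8*j + 3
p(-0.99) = -14.79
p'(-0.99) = 20.56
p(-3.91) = -894.23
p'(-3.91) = 898.97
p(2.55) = -226.65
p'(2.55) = -321.72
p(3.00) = -411.00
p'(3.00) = -507.00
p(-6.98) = -9036.39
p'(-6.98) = 5207.61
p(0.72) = -7.74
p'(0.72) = -11.84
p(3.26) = -559.81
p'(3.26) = -641.18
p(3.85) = -1046.70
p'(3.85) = -1029.80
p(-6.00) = -4920.00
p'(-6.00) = 3291.00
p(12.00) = -86946.00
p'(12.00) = -28605.00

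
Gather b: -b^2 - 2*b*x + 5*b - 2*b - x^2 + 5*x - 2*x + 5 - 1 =-b^2 + b*(3 - 2*x) - x^2 + 3*x + 4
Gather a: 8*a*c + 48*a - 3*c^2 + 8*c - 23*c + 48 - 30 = a*(8*c + 48) - 3*c^2 - 15*c + 18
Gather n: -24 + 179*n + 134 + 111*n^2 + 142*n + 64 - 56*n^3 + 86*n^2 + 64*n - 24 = -56*n^3 + 197*n^2 + 385*n + 150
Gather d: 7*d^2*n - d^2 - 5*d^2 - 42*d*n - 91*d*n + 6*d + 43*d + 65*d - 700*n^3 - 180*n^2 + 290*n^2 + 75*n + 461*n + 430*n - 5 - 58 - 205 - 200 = d^2*(7*n - 6) + d*(114 - 133*n) - 700*n^3 + 110*n^2 + 966*n - 468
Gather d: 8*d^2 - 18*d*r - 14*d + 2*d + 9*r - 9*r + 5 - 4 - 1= 8*d^2 + d*(-18*r - 12)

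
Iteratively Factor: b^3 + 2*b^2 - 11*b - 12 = (b - 3)*(b^2 + 5*b + 4) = (b - 3)*(b + 4)*(b + 1)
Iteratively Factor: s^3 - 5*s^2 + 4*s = (s - 4)*(s^2 - s) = s*(s - 4)*(s - 1)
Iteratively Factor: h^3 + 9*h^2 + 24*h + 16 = (h + 4)*(h^2 + 5*h + 4) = (h + 4)^2*(h + 1)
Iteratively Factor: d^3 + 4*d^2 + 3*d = (d + 3)*(d^2 + d) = d*(d + 3)*(d + 1)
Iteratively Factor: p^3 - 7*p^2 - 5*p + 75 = (p - 5)*(p^2 - 2*p - 15) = (p - 5)*(p + 3)*(p - 5)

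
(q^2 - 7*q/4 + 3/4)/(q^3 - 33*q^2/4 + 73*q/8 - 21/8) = 2*(q - 1)/(2*q^2 - 15*q + 7)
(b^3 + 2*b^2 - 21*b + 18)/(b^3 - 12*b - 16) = (-b^3 - 2*b^2 + 21*b - 18)/(-b^3 + 12*b + 16)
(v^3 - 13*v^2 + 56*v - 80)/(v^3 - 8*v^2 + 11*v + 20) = (v - 4)/(v + 1)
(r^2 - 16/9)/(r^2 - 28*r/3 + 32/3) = (r + 4/3)/(r - 8)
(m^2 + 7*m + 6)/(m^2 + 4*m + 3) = (m + 6)/(m + 3)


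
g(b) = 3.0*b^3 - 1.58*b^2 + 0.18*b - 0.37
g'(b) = 9.0*b^2 - 3.16*b + 0.18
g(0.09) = -0.36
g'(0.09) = -0.03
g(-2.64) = -67.06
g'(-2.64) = 71.25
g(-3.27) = -122.75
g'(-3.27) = 106.75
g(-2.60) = -64.25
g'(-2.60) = 69.24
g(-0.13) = -0.43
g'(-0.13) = 0.74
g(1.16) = 2.40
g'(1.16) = 8.62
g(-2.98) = -94.33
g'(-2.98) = 89.52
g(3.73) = 134.00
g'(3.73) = 113.61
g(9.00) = 2060.27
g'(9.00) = 700.74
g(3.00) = 66.95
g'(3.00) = 71.70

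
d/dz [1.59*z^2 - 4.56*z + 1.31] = 3.18*z - 4.56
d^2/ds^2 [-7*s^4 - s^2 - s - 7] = -84*s^2 - 2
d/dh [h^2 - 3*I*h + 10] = 2*h - 3*I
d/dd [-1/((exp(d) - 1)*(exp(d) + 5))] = (exp(d) + 2)/(2*(exp(d) + 5)^2*sinh(d/2)^2)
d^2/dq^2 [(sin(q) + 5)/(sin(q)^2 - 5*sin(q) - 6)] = (-sin(q)^4 - 24*sin(q)^3 + 65*sin(q)^2 - 250*sin(q) + 250)/((sin(q) - 6)^3*(sin(q) + 1)^2)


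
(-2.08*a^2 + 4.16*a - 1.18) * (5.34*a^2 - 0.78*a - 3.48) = -11.1072*a^4 + 23.8368*a^3 - 2.3076*a^2 - 13.5564*a + 4.1064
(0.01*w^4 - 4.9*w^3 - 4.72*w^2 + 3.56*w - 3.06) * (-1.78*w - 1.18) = -0.0178*w^5 + 8.7102*w^4 + 14.1836*w^3 - 0.767200000000001*w^2 + 1.246*w + 3.6108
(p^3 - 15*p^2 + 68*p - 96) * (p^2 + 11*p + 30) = p^5 - 4*p^4 - 67*p^3 + 202*p^2 + 984*p - 2880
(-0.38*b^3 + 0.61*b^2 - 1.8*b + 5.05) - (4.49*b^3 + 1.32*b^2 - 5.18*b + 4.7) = -4.87*b^3 - 0.71*b^2 + 3.38*b + 0.35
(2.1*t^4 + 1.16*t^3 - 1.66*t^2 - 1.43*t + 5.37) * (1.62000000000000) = 3.402*t^4 + 1.8792*t^3 - 2.6892*t^2 - 2.3166*t + 8.6994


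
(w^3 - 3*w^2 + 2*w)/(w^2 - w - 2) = w*(w - 1)/(w + 1)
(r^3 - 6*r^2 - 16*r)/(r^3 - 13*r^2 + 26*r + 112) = r/(r - 7)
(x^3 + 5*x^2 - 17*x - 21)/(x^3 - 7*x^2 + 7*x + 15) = (x + 7)/(x - 5)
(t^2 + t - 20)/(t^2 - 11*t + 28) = (t + 5)/(t - 7)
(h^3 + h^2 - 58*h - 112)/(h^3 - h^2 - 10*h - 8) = (h^2 - h - 56)/(h^2 - 3*h - 4)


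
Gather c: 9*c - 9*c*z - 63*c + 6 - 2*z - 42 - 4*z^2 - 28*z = c*(-9*z - 54) - 4*z^2 - 30*z - 36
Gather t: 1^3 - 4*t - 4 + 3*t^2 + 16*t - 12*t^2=-9*t^2 + 12*t - 3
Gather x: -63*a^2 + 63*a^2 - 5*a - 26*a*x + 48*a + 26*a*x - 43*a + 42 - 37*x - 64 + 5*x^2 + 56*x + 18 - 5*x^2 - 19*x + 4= 0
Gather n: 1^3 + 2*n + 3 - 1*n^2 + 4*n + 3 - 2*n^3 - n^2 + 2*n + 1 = -2*n^3 - 2*n^2 + 8*n + 8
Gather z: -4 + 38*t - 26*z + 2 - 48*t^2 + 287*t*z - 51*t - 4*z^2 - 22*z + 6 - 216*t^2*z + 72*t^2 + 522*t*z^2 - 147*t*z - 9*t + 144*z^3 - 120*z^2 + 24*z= 24*t^2 - 22*t + 144*z^3 + z^2*(522*t - 124) + z*(-216*t^2 + 140*t - 24) + 4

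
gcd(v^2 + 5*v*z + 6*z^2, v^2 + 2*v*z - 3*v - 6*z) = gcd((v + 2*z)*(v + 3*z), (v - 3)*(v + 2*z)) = v + 2*z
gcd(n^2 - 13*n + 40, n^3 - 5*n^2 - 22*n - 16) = n - 8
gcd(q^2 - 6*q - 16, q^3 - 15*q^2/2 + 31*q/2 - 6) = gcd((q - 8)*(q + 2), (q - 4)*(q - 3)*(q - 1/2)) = 1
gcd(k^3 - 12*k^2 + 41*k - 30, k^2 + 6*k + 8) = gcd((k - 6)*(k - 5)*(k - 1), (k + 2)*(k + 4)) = 1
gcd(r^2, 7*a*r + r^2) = r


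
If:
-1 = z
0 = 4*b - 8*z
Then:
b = -2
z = -1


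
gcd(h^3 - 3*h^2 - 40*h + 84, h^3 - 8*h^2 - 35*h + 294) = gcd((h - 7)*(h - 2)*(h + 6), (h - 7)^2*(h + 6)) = h^2 - h - 42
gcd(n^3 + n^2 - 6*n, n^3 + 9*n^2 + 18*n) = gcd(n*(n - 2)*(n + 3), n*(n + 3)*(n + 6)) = n^2 + 3*n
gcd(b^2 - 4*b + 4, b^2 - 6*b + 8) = b - 2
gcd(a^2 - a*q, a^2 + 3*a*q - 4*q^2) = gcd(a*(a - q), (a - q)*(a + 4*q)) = -a + q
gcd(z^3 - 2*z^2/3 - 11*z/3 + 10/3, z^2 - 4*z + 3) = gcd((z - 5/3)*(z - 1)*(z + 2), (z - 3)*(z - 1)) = z - 1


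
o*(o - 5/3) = o^2 - 5*o/3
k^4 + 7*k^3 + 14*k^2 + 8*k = k*(k + 1)*(k + 2)*(k + 4)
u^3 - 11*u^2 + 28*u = u*(u - 7)*(u - 4)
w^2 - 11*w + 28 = (w - 7)*(w - 4)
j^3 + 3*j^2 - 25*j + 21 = (j - 3)*(j - 1)*(j + 7)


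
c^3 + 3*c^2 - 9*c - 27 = (c - 3)*(c + 3)^2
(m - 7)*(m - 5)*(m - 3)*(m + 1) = m^4 - 14*m^3 + 56*m^2 - 34*m - 105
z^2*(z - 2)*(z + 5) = z^4 + 3*z^3 - 10*z^2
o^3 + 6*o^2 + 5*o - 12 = (o - 1)*(o + 3)*(o + 4)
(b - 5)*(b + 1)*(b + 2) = b^3 - 2*b^2 - 13*b - 10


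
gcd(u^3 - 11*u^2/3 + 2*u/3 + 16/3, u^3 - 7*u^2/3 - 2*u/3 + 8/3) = u^2 - u - 2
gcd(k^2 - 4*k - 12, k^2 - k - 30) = k - 6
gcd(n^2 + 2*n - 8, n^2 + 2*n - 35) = 1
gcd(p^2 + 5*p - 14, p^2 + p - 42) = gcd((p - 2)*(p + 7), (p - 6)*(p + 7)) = p + 7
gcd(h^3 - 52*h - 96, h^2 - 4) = h + 2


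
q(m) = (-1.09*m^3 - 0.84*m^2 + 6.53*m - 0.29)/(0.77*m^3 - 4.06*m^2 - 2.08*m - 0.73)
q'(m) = (-3.27*m^2 - 1.68*m + 6.53)/(0.77*m^3 - 4.06*m^2 - 2.08*m - 0.73) + (-2.31*m^2 + 8.12*m + 2.08)*(-1.09*m^3 - 0.84*m^2 + 6.53*m - 0.29)/(0.77*m^3 - 4.06*m^2 - 2.08*m - 0.73)^2 = (-4.44089209850063e-16*m^5 + 5.0722*m^4 - 5.5218*m^3 + 31.316*m^2 - 1.1284*m - 5.3701)/(0.5929*m^6 - 6.2524*m^5 + 13.2804*m^4 + 15.7654*m^3 + 10.254*m^2 + 3.0368*m + 0.5329)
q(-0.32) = 4.81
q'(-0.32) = -6.14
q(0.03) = 0.12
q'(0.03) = -8.48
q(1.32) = -0.50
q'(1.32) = 0.65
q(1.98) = -0.06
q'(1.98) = 0.69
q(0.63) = -0.93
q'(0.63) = 0.48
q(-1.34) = 1.12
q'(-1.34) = 1.63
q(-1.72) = 0.65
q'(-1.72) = 0.94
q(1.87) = -0.13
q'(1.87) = 0.67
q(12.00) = -2.67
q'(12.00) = 0.19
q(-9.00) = -0.77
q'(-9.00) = 0.05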